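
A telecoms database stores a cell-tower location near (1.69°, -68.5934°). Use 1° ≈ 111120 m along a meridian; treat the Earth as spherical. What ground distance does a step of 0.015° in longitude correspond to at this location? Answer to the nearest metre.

0.015° of longitude at 1.69° is 0.015 × 111120 × cos 1.69° ≈ 0.015 × 111072 = 1666.07 m.

1666 metres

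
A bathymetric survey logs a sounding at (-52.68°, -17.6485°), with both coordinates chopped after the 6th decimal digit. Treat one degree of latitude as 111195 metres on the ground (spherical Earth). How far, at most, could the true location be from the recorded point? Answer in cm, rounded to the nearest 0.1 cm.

Truncating at 6 decimal places can drop up to a full unit in the last place, so each coordinate may be off by as much as 1e-06°.
North–south component: 1e-06° × 111195 = 0.111195 m.
East–west component at 52.68°: 1e-06° × 111195 × cos 52.68° ≈ 1e-06 × 67413.8 ≈ 0.0674138 m.
Worst case both components are at the extreme and orthogonal: √(0.111195² + 0.0674138²) ≈ 0.130034 m.
That is 0.130034 m = 13.003 cm.

13.0 cm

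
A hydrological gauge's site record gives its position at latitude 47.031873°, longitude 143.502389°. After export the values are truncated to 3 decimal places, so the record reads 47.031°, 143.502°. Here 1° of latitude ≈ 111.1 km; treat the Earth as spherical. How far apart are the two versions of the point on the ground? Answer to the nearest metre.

The latitude changed by +0.000873° and the longitude by +0.000389°.
N–S: 0.000873° × 111100 m/° = 96.9903 m.
E–W at 47.031°: 0.000389° × 111100 × cos 47.031° = 0.000389 × 111100 × 0.6816 ≈ 29.4574 m.
Combined displacement = (96.9903² + 29.4574²)^½ ≈ 101.365 m.

101 metres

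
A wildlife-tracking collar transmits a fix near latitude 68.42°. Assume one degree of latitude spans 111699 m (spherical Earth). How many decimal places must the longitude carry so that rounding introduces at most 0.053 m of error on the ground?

6

At 68.42° one degree of longitude covers 111699 × cos 68.42° ≈ 111699 × 0.3678 ≈ 41082.9 m.
N decimal places → at most half a unit in the last place, 0.5 × 10⁻ᴺ° = 41082.9/2 × 10⁻ᴺ m.
Need 0.5 × 41082.9 × 10⁻ᴺ ≤ 0.053 → 10⁻ᴺ ≤ 2.580e-06, so N ≥ 5.59.
N = 5 would give 0.205 m (too coarse); N = 6 gives 0.0205 m ≤ 0.053 m.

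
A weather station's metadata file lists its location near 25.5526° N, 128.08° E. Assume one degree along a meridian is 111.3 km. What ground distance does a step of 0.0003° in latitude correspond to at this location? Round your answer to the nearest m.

33 m

Along a meridian 0.0003° is 0.0003 × 111300 = 33.39 m.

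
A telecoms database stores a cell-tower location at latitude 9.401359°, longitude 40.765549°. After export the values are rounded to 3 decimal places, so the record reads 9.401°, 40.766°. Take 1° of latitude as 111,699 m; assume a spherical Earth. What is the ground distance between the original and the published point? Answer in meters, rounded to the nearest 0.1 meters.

Δlat = 9.401359 − 9.401 = +0.000359°; Δlon = 40.765549 − 40.766 = -0.000451°.
N–S: 0.000359° × 111699 m/° = 40.0999 m.
East–west at this latitude: -0.000451° × 111699 × cos 9.401° ≈ -0.000451 × 110199 = -49.6997 m.
Distance: √(40.0999² + 49.6997²) ≈ 63.8597 m.

63.9 meters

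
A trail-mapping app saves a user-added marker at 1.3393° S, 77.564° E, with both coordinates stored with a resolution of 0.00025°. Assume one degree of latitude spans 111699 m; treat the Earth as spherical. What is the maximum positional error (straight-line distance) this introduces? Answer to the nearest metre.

20 metres

With a 0.00025° grid the true value lies within half a step, ±0.00025°/2 = ±0.000125°, of the stored one.
Latitude error → 0.000125 × 111699 = 13.9624 m along the meridian.
East–west component at 1.3393°: 0.000125° × 111699 × cos 1.3393° ≈ 0.000125 × 111668 ≈ 13.9586 m.
Worst case both components are at the extreme and orthogonal: √(13.9624² + 13.9586²) ≈ 19.7431 m.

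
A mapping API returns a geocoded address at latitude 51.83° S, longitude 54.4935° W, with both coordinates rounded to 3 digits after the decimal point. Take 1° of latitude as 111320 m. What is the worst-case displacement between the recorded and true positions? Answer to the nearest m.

Rounding to 3 decimal places leaves each coordinate within ±0.0005° of the true value.
N–S: 0.0005° × 111320 m/° = 55.66 m.
E–W at 51.83°: 0.0005° × 111320 × cos 51.83° = 0.0005 × 111320 × 0.6180 ≈ 34.3977 m.
Combining orthogonally: (55.66² + 34.3977²)^½ ≈ 65.4312 m.

65 m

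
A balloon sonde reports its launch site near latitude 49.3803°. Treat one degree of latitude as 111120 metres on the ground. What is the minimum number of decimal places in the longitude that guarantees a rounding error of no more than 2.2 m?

At 49.3803° one degree of longitude covers 111120 × cos 49.3803° ≈ 111120 × 0.6510 ≈ 72343 m.
With N decimal places the half-ulp bound is 0.5·10⁻ᴺ°, or 0.5·10⁻ᴺ × 72343 m on the ground.
Setting 36171.5 × 10⁻ᴺ ≤ 2.2 gives 10ᴺ ≥ 1.644e+04, i.e. N ≥ 4.22.
So 5 decimal places suffice (0.362 m); 4 would allow up to 3.62 m.

5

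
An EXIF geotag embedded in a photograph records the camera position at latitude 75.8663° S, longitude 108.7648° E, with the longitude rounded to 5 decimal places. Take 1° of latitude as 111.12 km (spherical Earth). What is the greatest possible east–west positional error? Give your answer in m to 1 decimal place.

Rounding to 5 decimal places leaves the longitude within ±5e-06° of the true value.
Parallels shrink by cos φ, so at 75.8663° a degree of longitude is 111120 × 0.2442 ≈ 27133.9 m.
East–west error: 5e-06° × 27133.9 m/° ≈ 0.135669 m.

0.1 m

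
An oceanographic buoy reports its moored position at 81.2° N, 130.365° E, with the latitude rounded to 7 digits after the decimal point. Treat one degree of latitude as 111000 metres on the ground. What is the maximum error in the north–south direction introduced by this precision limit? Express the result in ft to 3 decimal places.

Rounding to 7 decimal places leaves the latitude within ±5e-08° of the true value.
So the N–S error is at most 5e-08 × 111000 = 0.00555 m.
In feet: 0.00555 m ÷ 0.3048 ≈ 0.018209 ft.

0.018 ft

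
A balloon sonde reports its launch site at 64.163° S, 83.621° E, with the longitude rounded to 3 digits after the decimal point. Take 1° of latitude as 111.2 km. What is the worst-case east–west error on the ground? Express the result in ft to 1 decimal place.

79.5 ft

Rounding to 3 decimal places leaves the longitude within ±0.0005° of the true value.
At latitude 64.163° a degree of longitude spans 111200 m × cos 64.163° = 111200 × 0.4358 ≈ 48462.3 m.
East–west error: 0.0005° × 48462.3 m/° ≈ 24.2312 m.
Converting: 24.2312 m × 3.2808 ft/m ≈ 79.499 ft.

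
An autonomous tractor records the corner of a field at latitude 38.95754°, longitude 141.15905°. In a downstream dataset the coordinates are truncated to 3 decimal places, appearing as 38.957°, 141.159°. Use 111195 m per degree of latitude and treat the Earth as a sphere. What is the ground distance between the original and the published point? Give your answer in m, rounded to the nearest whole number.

60 m

Δlat = 38.95754 − 38.957 = +0.00054°; Δlon = 141.15905 − 141.159 = +0.00005°.
North–south shift: 0.00054 × 111195 = 60.0453 m.
East–west at this latitude: 0.00005° × 111195 × cos 38.957° ≈ 0.00005 × 86467.2 = 4.32336 m.
Distance: √(60.0453² + 4.32336²) ≈ 60.2007 m.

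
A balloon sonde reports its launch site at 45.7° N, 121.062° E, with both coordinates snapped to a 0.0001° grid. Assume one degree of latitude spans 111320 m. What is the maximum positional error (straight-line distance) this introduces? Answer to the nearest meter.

7 meters

With a 0.0001° grid the true value lies within half a step, ±0.0001°/2 = ±5e-05°, of the stored one.
Latitude error → 5e-05 × 111320 = 5.566 m along the meridian.
East–west component at 45.7°: 5e-05° × 111320 × cos 45.7° ≈ 5e-05 × 77747.6 ≈ 3.88738 m.
Combining orthogonally: (5.566² + 3.88738²)^½ ≈ 6.78911 m.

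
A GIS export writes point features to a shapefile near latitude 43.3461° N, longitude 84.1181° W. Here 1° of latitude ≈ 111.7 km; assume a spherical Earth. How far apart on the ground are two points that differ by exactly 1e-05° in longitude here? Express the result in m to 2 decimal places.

At 43.3461° a degree of longitude is 111700 × cos 43.3461° ≈ 81230.6 m, so 1e-05° corresponds to 0.812306 m.

0.81 m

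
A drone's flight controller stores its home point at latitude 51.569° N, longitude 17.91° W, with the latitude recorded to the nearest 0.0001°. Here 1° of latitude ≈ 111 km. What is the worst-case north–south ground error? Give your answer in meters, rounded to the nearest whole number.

6 meters

Rounding to 4 decimal places leaves the latitude within ±5e-05° of the true value.
So the N–S error is at most 5e-05 × 111000 = 5.55 m.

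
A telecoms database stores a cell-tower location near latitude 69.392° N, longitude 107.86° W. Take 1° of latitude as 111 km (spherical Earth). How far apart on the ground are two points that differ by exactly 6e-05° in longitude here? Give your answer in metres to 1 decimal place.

2.3 metres

At 69.392° a degree of longitude is 111000 × cos 69.392° ≈ 39068.9 m, so 6e-05° corresponds to 2.34414 m.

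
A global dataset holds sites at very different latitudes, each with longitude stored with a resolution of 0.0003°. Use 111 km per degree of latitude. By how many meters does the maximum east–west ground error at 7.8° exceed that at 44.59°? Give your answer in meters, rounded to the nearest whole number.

With a 0.0003° grid the true value lies within half a step, ±0.0003°/2 = ±0.00015°, of the stored one.
At 7.8°: 0.00015° × 111000 × cos 7.8° = 0.00015 × 111000 × 0.9907 ≈ 16.496 m.
Error at 44.59° = 0.00015° × 111000 × cos 44.59° ≈ 16.65 × 0.7121 = 11.857 m.
Difference: 16.496 − 11.857 = 4.6387 m.

5 meters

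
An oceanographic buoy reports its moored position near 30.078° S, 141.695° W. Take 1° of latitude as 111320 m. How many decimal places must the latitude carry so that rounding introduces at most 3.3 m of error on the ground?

One degree of latitude covers 111320 m.
With N decimal places the half-ulp bound is 0.5·10⁻ᴺ°, or 0.5·10⁻ᴺ × 111320 m on the ground.
Need 0.5 × 111320 × 10⁻ᴺ ≤ 3.3 → 10⁻ᴺ ≤ 5.929e-05, so N ≥ 4.23.
At 4 places the error can reach 5.57 m, but 5 places keeps it to 0.557 m.

5 decimal places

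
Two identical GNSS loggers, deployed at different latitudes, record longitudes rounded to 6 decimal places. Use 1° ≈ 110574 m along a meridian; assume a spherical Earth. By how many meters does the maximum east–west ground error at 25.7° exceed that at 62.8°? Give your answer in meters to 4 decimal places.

0.0245 meters

Rounding to 6 decimal places leaves the longitude within ±5e-07° of the true value.
Error at 25.7° = 5e-07° × 110574 × cos 25.7° ≈ 0.055287 × 0.9011 = 0.049818 m.
Error at 62.8° = 5e-07° × 110574 × cos 62.8° ≈ 0.055287 × 0.4571 = 0.025272 m.
So the lower-latitude error exceeds the higher by 0.049818 − 0.025272 = 0.024546 m.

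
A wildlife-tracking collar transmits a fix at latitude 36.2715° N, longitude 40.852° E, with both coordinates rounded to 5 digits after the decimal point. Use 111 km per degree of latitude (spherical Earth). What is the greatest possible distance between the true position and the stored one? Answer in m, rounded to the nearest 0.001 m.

Rounding to 5 decimal places leaves each coordinate within ±5e-06° of the true value.
Latitude error → 5e-06 × 111000 = 0.555 m along the meridian.
East–west component at 36.2715°: 5e-06° × 111000 × cos 36.2715° ≈ 5e-06 × 89490.7 ≈ 0.447454 m.
The two errors are perpendicular, so the maximum displacement is √(0.555² + 0.447454²) ≈ 0.712909 m.

0.713 m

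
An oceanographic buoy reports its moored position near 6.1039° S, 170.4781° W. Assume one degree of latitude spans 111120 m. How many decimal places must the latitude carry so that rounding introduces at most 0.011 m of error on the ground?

7 decimal places

One degree of latitude covers 111120 m.
Rounding to N decimal places gives at most 0.5 × 10⁻ᴺ degrees of error, i.e. 0.5 × 10⁻ᴺ × 111120 m.
Need 0.5 × 111120 × 10⁻ᴺ ≤ 0.011 → 10⁻ᴺ ≤ 1.980e-07, so N ≥ 6.70.
So 7 decimal places suffice (0.00556 m); 6 would allow up to 0.0556 m.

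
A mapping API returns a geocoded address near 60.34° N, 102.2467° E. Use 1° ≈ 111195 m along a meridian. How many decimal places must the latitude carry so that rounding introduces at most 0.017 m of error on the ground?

One degree of latitude covers 111195 m.
With N decimal places the half-ulp bound is 0.5·10⁻ᴺ°, or 0.5·10⁻ᴺ × 111195 m on the ground.
Need 0.5 × 111195 × 10⁻ᴺ ≤ 0.017 → 10⁻ᴺ ≤ 3.058e-07, so N ≥ 6.51.
N = 6 would give 0.0556 m (too coarse); N = 7 gives 0.00556 m ≤ 0.017 m.

7 decimal places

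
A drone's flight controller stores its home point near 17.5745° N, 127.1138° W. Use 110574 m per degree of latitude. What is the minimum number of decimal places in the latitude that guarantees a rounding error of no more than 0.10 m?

One degree of latitude covers 110574 m.
Rounding to N decimal places gives at most 0.5 × 10⁻ᴺ degrees of error, i.e. 0.5 × 10⁻ᴺ × 110574 m.
Need 0.5 × 110574 × 10⁻ᴺ ≤ 0.10 → 10⁻ᴺ ≤ 1.809e-06, so N ≥ 5.74.
At 5 places the error can reach 0.553 m, but 6 places keeps it to 0.0553 m.

6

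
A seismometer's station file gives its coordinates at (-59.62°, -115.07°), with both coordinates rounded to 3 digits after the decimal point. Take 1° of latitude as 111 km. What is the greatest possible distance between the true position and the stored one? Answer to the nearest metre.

62 metres

Rounding to 3 decimal places leaves each coordinate within ±0.0005° of the true value.
N–S: 0.0005° × 111000 m/° = 55.5 m.
E–W at 59.62°: 0.0005° × 111000 × cos 59.62° = 0.0005 × 111000 × 0.5057 ≈ 28.0682 m.
Combining orthogonally: (55.5² + 28.0682²)^½ ≈ 62.1938 m.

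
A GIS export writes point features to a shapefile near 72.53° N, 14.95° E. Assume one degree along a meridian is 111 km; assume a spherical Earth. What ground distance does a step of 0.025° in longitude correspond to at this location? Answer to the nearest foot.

2733 feet

One degree of longitude here spans 111000 × cos 72.53° = 111000 × 0.3002 ≈ 33322.9 m; 0.025° of that is 833.073 m.
In feet: 833.073 m ÷ 0.3048 ≈ 2733.2 ft.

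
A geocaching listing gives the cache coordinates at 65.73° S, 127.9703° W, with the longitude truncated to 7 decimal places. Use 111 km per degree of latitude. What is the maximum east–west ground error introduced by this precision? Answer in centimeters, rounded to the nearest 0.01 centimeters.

Truncating at 7 decimal places can drop up to a full unit in the last place, so the longitude may be off by as much as 1e-07°.
At latitude 65.73° a degree of longitude spans 111000 m × cos 65.73° = 111000 × 0.4110 ≈ 45625.1 m.
So at most 1e-07° × 45625.1 ≈ 0.00456251 m east–west.
That is 0.00456251 m = 0.45625 cm.

0.46 centimeters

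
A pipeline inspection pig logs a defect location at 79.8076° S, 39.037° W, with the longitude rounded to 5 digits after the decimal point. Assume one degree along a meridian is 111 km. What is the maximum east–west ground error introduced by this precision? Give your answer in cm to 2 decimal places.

9.82 cm

Rounding to 5 decimal places leaves the longitude within ±5e-06° of the true value.
Parallels shrink by cos φ, so at 79.8076° a degree of longitude is 111000 × 0.1770 ≈ 19641.9 m.
So at most 5e-06° × 19641.9 ≈ 0.0982096 m east–west.
That is 0.0982096 m = 9.821 cm.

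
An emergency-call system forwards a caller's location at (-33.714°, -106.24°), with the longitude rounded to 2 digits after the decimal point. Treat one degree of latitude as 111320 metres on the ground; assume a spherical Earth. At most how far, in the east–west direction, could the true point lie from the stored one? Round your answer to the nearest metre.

463 metres

Rounding to 2 decimal places leaves the longitude within ±0.005° of the true value.
Parallels shrink by cos φ, so at 33.714° a degree of longitude is 111320 × 0.8318 ≈ 92598 m.
East–west error: 0.005° × 92598 m/° ≈ 462.99 m.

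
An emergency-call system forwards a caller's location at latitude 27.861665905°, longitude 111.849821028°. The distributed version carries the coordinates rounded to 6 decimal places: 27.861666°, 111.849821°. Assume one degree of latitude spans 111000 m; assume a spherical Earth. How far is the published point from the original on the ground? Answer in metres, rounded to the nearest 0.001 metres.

The latitude changed by -0.000000095° and the longitude by +0.000000028°.
North–south shift: -0.000000095 × 111000 = -0.010545 m.
East–west at this latitude: 0.000000028° × 111000 × cos 27.8617° ≈ 0.000000028 × 98132.7 = 0.00274771 m.
Distance: √(0.010545² + 0.00274771²) ≈ 0.0108971 m.

0.011 metres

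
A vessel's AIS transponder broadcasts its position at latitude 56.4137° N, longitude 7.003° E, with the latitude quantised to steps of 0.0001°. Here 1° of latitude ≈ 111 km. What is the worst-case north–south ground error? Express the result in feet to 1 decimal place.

With a 0.0001° grid the true value lies within half a step, ±0.0001°/2 = ±5e-05°, of the stored one.
North–south distance: 5e-05° × 111000 m/° = 5.55 m.
Converting: 5.55 m × 3.2808 ft/m ≈ 18.209 ft.

18.2 feet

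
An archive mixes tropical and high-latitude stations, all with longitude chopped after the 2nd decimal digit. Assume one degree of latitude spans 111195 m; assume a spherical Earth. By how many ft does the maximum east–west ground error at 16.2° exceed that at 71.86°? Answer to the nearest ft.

2367 ft

Truncating at 2 decimal places can drop up to a full unit in the last place, so the longitude may be off by as much as 0.01°.
At 16.2°: 0.01° × 111195 × cos 16.2° = 0.01 × 111195 × 0.9603 ≈ 1067.8 m.
Error at 71.86° = 0.01° × 111195 × cos 71.86° ≈ 1112 × 0.3113 = 346.19 m.
Difference: 1067.8 − 346.19 = 721.6 m.
Converting: 721.604 m × 3.2808 ft/m ≈ 2367.5 ft.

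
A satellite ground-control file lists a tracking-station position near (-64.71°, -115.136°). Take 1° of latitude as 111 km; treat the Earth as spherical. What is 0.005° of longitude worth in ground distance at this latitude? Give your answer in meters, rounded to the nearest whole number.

One degree of longitude here spans 111000 × cos 64.71° = 111000 × 0.4272 ≈ 47419.2 m; 0.005° of that is 237.096 m.

237 meters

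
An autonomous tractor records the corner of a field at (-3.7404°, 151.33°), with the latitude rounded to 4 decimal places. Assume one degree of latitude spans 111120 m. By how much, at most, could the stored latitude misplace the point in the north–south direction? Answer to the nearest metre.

Rounding to 4 decimal places leaves the latitude within ±5e-05° of the true value.
North–south distance: 5e-05° × 111120 m/° = 5.556 m.

6 metres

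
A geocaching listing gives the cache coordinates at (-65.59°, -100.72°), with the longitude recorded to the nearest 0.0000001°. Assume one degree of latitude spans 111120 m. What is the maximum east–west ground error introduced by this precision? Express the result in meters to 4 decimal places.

0.0023 meters

Rounding to 7 decimal places leaves the longitude within ±5e-08° of the true value.
At latitude 65.59° a degree of longitude spans 111120 m × cos 65.59° = 111120 × 0.4133 ≈ 45921.8 m.
Maximum E–W displacement: 5e-08 × 45921.8 = 0.00229609 m.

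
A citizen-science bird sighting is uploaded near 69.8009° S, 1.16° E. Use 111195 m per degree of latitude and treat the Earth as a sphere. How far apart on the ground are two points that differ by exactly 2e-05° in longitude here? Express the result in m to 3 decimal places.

One degree of longitude here spans 111195 × cos 69.8009° = 111195 × 0.3453 ≈ 38393.8 m; 2e-05° of that is 0.767876 m.

0.768 m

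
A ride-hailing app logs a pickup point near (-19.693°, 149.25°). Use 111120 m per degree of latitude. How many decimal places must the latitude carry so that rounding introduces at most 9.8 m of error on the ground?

One degree of latitude covers 111120 m.
Rounding to N decimal places gives at most 0.5 × 10⁻ᴺ degrees of error, i.e. 0.5 × 10⁻ᴺ × 111120 m.
Need 0.5 × 111120 × 10⁻ᴺ ≤ 9.8 → 10⁻ᴺ ≤ 1.764e-04, so N ≥ 3.75.
N = 3 would give 55.6 m (too coarse); N = 4 gives 5.56 m ≤ 9.8 m.

4 decimal places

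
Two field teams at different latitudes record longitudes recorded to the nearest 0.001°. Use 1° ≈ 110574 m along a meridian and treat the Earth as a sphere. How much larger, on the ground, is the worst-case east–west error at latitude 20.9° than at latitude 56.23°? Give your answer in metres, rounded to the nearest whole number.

Rounding to 3 decimal places leaves the longitude within ±0.0005° of the true value.
At 20.9°: 0.0005° × 110574 × cos 20.9° = 0.0005 × 110574 × 0.9342 ≈ 51.649 m.
Error at 56.23° = 0.0005° × 110574 × cos 56.23° ≈ 55.287 × 0.5559 = 30.732 m.
So the lower-latitude error exceeds the higher by 51.649 − 30.732 = 20.918 m.

21 metres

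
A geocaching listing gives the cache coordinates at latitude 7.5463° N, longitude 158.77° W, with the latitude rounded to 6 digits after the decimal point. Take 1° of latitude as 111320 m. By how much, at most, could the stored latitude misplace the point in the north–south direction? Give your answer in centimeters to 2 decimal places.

5.57 centimeters

Rounding to 6 decimal places leaves the latitude within ±5e-07° of the true value.
North–south distance: 5e-07° × 111320 m/° = 0.05566 m.
That is 0.05566 m = 5.566 cm.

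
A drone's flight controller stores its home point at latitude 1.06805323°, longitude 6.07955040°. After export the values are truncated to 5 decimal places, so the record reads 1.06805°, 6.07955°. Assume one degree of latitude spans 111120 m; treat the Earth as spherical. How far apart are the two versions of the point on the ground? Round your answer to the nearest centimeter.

36 centimeters

Δlat = 1.06805323 − 1.06805 = +0.00000323°; Δlon = 6.07955040 − 6.07955 = +0.00000040°.
N–S: 0.00000323° × 111120 m/° = 0.358918 m.
East–west at this latitude: 0.00000040° × 111120 × cos 1.06805° ≈ 0.00000040 × 111101 = 0.0444403 m.
Combined displacement = (0.358918² + 0.0444403²)^½ ≈ 0.361658 m.
That is 0.361658 m = 36.166 cm.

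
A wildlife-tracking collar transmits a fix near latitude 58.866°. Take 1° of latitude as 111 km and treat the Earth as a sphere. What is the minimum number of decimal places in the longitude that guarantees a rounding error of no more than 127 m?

At 58.866° one degree of longitude covers 111000 × cos 58.866° ≈ 111000 × 0.5170 ≈ 57391.6 m.
Rounding to N decimal places gives at most 0.5 × 10⁻ᴺ degrees of error, i.e. 0.5 × 10⁻ᴺ × 57391.6 m.
Setting 28695.8 × 10⁻ᴺ ≤ 127 gives 10ᴺ ≥ 226, i.e. N ≥ 2.35.
So 3 decimal places suffice (28.7 m); 2 would allow up to 287 m.

3 decimal places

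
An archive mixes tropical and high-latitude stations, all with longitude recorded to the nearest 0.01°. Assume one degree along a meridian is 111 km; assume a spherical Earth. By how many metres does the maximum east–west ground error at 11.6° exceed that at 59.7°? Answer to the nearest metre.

Rounding to 2 decimal places leaves the longitude within ±0.005° of the true value.
Error at 11.6° = 0.005° × 111000 × cos 11.6° ≈ 555 × 0.9796 = 543.66 m.
At 59.7°: 0.005° × 111000 × cos 59.7° = 0.005 × 111000 × 0.5045 ≈ 280.01 m.
Difference: 543.66 − 280.01 = 263.65 m.

264 metres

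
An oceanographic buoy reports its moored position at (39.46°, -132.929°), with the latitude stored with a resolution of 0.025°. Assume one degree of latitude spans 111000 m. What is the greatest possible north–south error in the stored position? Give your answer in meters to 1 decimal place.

With a 0.025° grid the true value lies within half a step, ±0.025°/2 = ±0.0125°, of the stored one.
Along the meridian that is 0.0125° × 111000 m/° = 1387.5 m.

1387.5 meters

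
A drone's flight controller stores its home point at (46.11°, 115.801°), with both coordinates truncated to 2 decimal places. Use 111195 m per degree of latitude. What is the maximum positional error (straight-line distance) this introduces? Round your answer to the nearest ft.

4439 ft

Truncating at 2 decimal places can drop up to a full unit in the last place, so each coordinate may be off by as much as 0.01°.
North–south component: 0.01° × 111195 = 1111.95 m.
E–W at 46.11°: 0.01° × 111195 × cos 46.11° = 0.01 × 111195 × 0.6933 ≈ 770.888 m.
Worst case both components are at the extreme and orthogonal: √(1111.95² + 770.888²) ≈ 1353.03 m.
In feet: 1353.03 m ÷ 0.3048 ≈ 4439.1 ft.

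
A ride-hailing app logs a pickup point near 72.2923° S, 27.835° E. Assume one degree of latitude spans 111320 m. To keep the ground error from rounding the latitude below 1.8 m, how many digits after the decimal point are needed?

5 decimal places

One degree of latitude covers 111320 m.
With N decimal places the half-ulp bound is 0.5·10⁻ᴺ°, or 0.5·10⁻ᴺ × 111320 m on the ground.
Setting 55660 × 10⁻ᴺ ≤ 1.8 gives 10ᴺ ≥ 3.092e+04, i.e. N ≥ 4.49.
N = 4 would give 5.57 m (too coarse); N = 5 gives 0.557 m ≤ 1.8 m.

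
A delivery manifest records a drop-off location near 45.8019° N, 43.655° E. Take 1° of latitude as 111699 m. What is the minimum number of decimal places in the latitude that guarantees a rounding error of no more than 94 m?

3

One degree of latitude covers 111699 m.
N decimal places → at most half a unit in the last place, 0.5 × 10⁻ᴺ° = 111699/2 × 10⁻ᴺ m.
Need 0.5 × 111699 × 10⁻ᴺ ≤ 94 → 10⁻ᴺ ≤ 1.683e-03, so N ≥ 2.77.
So 3 decimal places suffice (55.8 m); 2 would allow up to 558 m.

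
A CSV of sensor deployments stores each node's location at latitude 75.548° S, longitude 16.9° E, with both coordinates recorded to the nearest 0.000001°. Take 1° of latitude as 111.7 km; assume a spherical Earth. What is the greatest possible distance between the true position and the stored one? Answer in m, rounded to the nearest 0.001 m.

0.058 m

Rounding to 6 decimal places leaves each coordinate within ±5e-07° of the true value.
North–south component: 5e-07° × 111700 = 0.05585 m.
East–west component at 75.548°: 5e-07° × 111700 × cos 75.548° ≈ 5e-07 × 27876.8 ≈ 0.0139384 m.
The two errors are perpendicular, so the maximum displacement is √(0.05585² + 0.0139384²) ≈ 0.057563 m.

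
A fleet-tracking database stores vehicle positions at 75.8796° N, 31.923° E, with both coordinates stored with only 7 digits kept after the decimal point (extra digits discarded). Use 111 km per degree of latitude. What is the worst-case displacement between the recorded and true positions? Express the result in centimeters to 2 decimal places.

1.14 centimeters

Truncating at 7 decimal places can drop up to a full unit in the last place, so each coordinate may be off by as much as 1e-07°.
N–S: 1e-07° × 111000 m/° = 0.0111 m.
E–W at 75.8796°: 1e-07° × 111000 × cos 75.8796° = 1e-07 × 111000 × 0.2440 ≈ 0.00270796 m.
Worst case both components are at the extreme and orthogonal: √(0.0111² + 0.00270796²) ≈ 0.0114255 m.
That is 0.0114255 m = 1.1426 cm.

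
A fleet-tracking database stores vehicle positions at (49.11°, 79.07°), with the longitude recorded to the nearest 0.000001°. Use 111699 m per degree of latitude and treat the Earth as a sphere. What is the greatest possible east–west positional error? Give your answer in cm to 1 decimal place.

Rounding to 6 decimal places leaves the longitude within ±5e-07° of the true value.
One degree of longitude at 49.11° is 111699 × cos 49.11° ≈ 111699 × 0.6546 = 73119.2 m.
So at most 5e-07° × 73119.2 ≈ 0.0365596 m east–west.
That is 0.0365596 m = 3.656 cm.

3.7 cm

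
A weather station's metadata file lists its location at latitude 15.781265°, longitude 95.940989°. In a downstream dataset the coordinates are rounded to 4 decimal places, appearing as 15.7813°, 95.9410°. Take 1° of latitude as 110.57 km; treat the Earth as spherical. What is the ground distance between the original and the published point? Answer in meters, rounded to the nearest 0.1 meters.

4.0 meters

Δlat = 15.781265 − 15.7813 = -0.000035°; Δlon = 95.940989 − 95.9410 = -0.000011°.
N–S: -0.000035° × 110570 m/° = -3.86995 m.
East–west at this latitude: -0.000011° × 110570 × cos 15.7813° ≈ -0.000011 × 106402 = -1.17042 m.
Distance: √(3.86995² + 1.17042²) ≈ 4.04307 m.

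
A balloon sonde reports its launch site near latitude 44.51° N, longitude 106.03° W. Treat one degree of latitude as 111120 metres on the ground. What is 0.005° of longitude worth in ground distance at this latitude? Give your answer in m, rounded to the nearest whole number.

396 m

0.005° of longitude at 44.51° is 0.005 × 111120 × cos 44.51° ≈ 0.005 × 79242.8 = 396.214 m.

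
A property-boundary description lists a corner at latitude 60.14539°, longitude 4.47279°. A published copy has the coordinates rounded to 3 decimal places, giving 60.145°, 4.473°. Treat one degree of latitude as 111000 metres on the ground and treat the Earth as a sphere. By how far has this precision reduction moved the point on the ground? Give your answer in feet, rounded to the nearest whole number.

147 feet

Δlat = 60.14539 − 60.145 = +0.00039°; Δlon = 4.47279 − 4.473 = -0.00021°.
N–S: 0.00039° × 111000 m/° = 43.29 m.
E–W at 60.145°: -0.00021° × 111000 × cos 60.145° = -0.00021 × 111000 × 0.4978 ≈ -11.6039 m.
Distance: √(43.29² + 11.6039²) ≈ 44.8182 m.
In feet: 44.8182 m ÷ 0.3048 ≈ 147.04 ft.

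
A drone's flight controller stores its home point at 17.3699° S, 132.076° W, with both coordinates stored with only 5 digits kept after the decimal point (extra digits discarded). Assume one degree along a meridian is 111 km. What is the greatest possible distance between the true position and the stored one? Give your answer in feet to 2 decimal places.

5.03 feet

Truncating at 5 decimal places can drop up to a full unit in the last place, so each coordinate may be off by as much as 1e-05°.
N–S: 1e-05° × 111000 m/° = 1.11 m.
Longitude error → 1e-05 × 111000 × cos 17.3699° = 1e-05 × 111000 × 0.9544 ≈ 1.05938 m.
Worst case both components are at the extreme and orthogonal: √(1.11² + 1.05938²) ≈ 1.5344 m.
Converting: 1.5344 m × 3.2808 ft/m ≈ 5.0341 ft.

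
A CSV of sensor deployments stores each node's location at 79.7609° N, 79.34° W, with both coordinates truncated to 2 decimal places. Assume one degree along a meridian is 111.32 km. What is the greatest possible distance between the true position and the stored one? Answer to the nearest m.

1131 m

Truncating at 2 decimal places can drop up to a full unit in the last place, so each coordinate may be off by as much as 0.01°.
N–S: 0.01° × 111320 m/° = 1113.2 m.
E–W at 79.7609°: 0.01° × 111320 × cos 79.7609° = 0.01 × 111320 × 0.1778 ≈ 197.878 m.
Worst case both components are at the extreme and orthogonal: √(1113.2² + 197.878²) ≈ 1130.65 m.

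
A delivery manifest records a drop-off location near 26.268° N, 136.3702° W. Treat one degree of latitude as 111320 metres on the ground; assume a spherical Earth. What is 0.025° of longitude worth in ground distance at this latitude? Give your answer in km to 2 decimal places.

2.50 km

0.025° of longitude at 26.268° is 0.025 × 111320 × cos 26.268° ≈ 0.025 × 99824.4 = 2495.61 m.
That is 2495.61 m = 2.4956 km.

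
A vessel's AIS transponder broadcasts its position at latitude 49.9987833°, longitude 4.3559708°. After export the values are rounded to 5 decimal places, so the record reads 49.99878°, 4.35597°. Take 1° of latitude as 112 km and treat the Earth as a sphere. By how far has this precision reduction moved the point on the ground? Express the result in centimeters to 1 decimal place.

37.4 centimeters

Δlat = 49.9987833 − 49.99878 = +0.0000033°; Δlon = 4.3559708 − 4.35597 = +0.0000008°.
N–S: 0.0000033° × 112000 m/° = 0.3696 m.
E–W at 49.9988°: 0.0000008° × 112000 × cos 49.9988° = 0.0000008 × 112000 × 0.6428 ≈ 0.0575952 m.
Distance: √(0.3696² + 0.0575952²) ≈ 0.374061 m.
That is 0.374061 m = 37.406 cm.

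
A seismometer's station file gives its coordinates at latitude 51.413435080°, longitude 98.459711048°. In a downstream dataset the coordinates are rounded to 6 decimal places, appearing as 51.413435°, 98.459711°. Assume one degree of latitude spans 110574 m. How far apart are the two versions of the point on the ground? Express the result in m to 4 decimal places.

Δlat = 51.413435080 − 51.413435 = +0.000000080°; Δlon = 98.459711048 − 98.459711 = +0.000000048°.
North–south shift: 0.000000080 × 110574 = 0.00884592 m.
E–W at 51.4134°: 0.000000048° × 110574 × cos 51.4134° = 0.000000048 × 110574 × 0.6237 ≈ 0.0033103 m.
Distance: √(0.00884592² + 0.0033103²) ≈ 0.00944502 m.

0.0094 m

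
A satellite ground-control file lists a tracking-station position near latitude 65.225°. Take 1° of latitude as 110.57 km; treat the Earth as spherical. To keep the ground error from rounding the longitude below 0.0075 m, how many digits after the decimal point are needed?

7

At 65.225° one degree of longitude covers 110570 × cos 65.225° ≈ 110570 × 0.4191 ≈ 46335 m.
With N decimal places the half-ulp bound is 0.5·10⁻ᴺ°, or 0.5·10⁻ᴺ × 46335 m on the ground.
Setting 23167.5 × 10⁻ᴺ ≤ 0.0075 gives 10ᴺ ≥ 3.089e+06, i.e. N ≥ 6.49.
At 6 places the error can reach 0.0232 m, but 7 places keeps it to 0.00232 m.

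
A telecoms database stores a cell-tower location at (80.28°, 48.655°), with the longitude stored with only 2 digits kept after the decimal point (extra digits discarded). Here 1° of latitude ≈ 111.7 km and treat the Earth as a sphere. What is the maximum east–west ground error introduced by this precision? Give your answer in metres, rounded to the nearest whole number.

Truncating at 2 decimal places can drop up to a full unit in the last place, so the longitude may be off by as much as 0.01°.
One degree of longitude at 80.28° is 111700 × cos 80.28° ≈ 111700 × 0.1688 = 18858.7 m.
East–west error: 0.01° × 18858.7 m/° ≈ 188.587 m.

189 metres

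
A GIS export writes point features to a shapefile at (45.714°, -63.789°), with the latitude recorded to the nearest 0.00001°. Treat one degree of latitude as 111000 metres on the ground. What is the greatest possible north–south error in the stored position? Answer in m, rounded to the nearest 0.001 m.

0.555 m

Rounding to 5 decimal places leaves the latitude within ±5e-06° of the true value.
North–south distance: 5e-06° × 111000 m/° = 0.555 m.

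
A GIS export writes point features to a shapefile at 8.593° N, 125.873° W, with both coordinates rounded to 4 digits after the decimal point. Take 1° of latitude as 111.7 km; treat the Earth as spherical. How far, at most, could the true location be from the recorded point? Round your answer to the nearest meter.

Rounding to 4 decimal places leaves each coordinate within ±5e-05° of the true value.
Latitude error → 5e-05 × 111700 = 5.585 m along the meridian.
Longitude error → 5e-05 × 111700 × cos 8.593° = 5e-05 × 111700 × 0.9888 ≈ 5.52231 m.
Worst case both components are at the extreme and orthogonal: √(5.585² + 5.52231²) ≈ 7.85418 m.

8 meters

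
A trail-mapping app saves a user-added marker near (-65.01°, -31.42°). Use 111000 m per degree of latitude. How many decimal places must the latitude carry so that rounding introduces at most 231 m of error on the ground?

3 decimal places

One degree of latitude covers 111000 m.
Rounding to N decimal places gives at most 0.5 × 10⁻ᴺ degrees of error, i.e. 0.5 × 10⁻ᴺ × 111000 m.
Need 0.5 × 111000 × 10⁻ᴺ ≤ 231 → 10⁻ᴺ ≤ 4.162e-03, so N ≥ 2.38.
N = 2 would give 555 m (too coarse); N = 3 gives 55.5 m ≤ 231 m.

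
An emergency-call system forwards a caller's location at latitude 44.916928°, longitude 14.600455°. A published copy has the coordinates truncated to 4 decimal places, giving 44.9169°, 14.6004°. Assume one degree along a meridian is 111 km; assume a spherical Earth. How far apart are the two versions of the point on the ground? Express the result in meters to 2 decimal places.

5.32 meters

Δlat = 44.916928 − 44.9169 = +0.000028°; Δlon = 14.600455 − 14.6004 = +0.000055°.
North–south shift: 0.000028 × 111000 = 3.108 m.
East–west at this latitude: 0.000055° × 111000 × cos 44.9169° ≈ 0.000055 × 78602.6 = 4.32314 m.
Combined displacement = (3.108² + 4.32314²)^½ ≈ 5.3244 m.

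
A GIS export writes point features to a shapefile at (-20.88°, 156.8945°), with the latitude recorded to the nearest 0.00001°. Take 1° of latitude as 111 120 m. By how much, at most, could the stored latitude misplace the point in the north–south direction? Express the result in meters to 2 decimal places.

Rounding to 5 decimal places leaves the latitude within ±5e-06° of the true value.
Along the meridian that is 5e-06° × 111120 m/° = 0.5556 m.

0.56 meters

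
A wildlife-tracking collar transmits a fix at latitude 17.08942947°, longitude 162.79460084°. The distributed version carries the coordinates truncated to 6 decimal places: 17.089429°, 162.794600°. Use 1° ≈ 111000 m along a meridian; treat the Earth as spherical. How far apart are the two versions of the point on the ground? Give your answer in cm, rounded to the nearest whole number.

The latitude changed by +0.00000047° and the longitude by +0.00000084°.
North–south shift: 0.00000047 × 111000 = 0.05217 m.
East–west at this latitude: 0.00000084° × 111000 × cos 17.0894° ≈ 0.00000084 × 106099 = 0.0891232 m.
Combined displacement = (0.05217² + 0.0891232²)^½ ≈ 0.10327 m.
That is 0.10327 m = 10.327 cm.

10 cm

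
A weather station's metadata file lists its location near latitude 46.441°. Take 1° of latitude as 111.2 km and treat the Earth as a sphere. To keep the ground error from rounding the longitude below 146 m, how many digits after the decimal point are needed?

3 decimal places

At 46.441° one degree of longitude covers 111200 × cos 46.441° ≈ 111200 × 0.6891 ≈ 76628 m.
N decimal places → at most half a unit in the last place, 0.5 × 10⁻ᴺ° = 76628/2 × 10⁻ᴺ m.
Need 0.5 × 76628 × 10⁻ᴺ ≤ 146 → 10⁻ᴺ ≤ 3.811e-03, so N ≥ 2.42.
N = 2 would give 383 m (too coarse); N = 3 gives 38.3 m ≤ 146 m.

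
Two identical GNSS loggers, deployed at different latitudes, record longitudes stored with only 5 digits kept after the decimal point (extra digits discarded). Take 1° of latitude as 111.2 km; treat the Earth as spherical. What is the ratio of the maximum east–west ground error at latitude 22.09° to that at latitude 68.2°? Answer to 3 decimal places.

2.495

Truncating at 5 decimal places can drop up to a full unit in the last place, so the longitude may be off by as much as 1e-05°.
At 22.09°: 1e-05° × 111200 × cos 22.09° = 1e-05 × 111200 × 0.9266 ≈ 1.0304 m.
Error at 68.2° = 1e-05° × 111200 × cos 68.2° ≈ 1.112 × 0.3714 = 0.41296 m.
The ratio reduces to cos 22.09° / cos 68.2° = 0.9266/0.3714 ≈ 2.4951.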